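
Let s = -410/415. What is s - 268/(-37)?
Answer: 19210/3071 ≈ 6.2553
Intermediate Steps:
s = -82/83 (s = -410*1/415 = -82/83 ≈ -0.98795)
s - 268/(-37) = -82/83 - 268/(-37) = -82/83 - 268*(-1)/37 = -82/83 - 1*(-268/37) = -82/83 + 268/37 = 19210/3071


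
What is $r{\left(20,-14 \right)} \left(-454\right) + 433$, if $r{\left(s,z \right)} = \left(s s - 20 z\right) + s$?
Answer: $-317367$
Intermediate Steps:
$r{\left(s,z \right)} = s + s^{2} - 20 z$ ($r{\left(s,z \right)} = \left(s^{2} - 20 z\right) + s = s + s^{2} - 20 z$)
$r{\left(20,-14 \right)} \left(-454\right) + 433 = \left(20 + 20^{2} - -280\right) \left(-454\right) + 433 = \left(20 + 400 + 280\right) \left(-454\right) + 433 = 700 \left(-454\right) + 433 = -317800 + 433 = -317367$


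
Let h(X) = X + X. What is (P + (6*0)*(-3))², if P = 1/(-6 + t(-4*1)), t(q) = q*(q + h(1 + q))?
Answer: 1/1156 ≈ 0.00086505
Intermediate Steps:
h(X) = 2*X
t(q) = q*(2 + 3*q) (t(q) = q*(q + 2*(1 + q)) = q*(q + (2 + 2*q)) = q*(2 + 3*q))
P = 1/34 (P = 1/(-6 + (-4*1)*(2 + 3*(-4*1))) = 1/(-6 - 4*(2 + 3*(-4))) = 1/(-6 - 4*(2 - 12)) = 1/(-6 - 4*(-10)) = 1/(-6 + 40) = 1/34 ≈ 0.029412)
(P + (6*0)*(-3))² = (1/34 + (6*0)*(-3))² = (1/34 + 0*(-3))² = (1/34 + 0)² = (1/34)² = 1/1156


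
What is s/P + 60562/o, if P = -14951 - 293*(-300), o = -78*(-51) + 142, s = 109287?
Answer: 2434099889/150274940 ≈ 16.198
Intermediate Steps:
o = 4120 (o = 3978 + 142 = 4120)
P = 72949 (P = -14951 + 87900 = 72949)
s/P + 60562/o = 109287/72949 + 60562/4120 = 109287*(1/72949) + 60562*(1/4120) = 109287/72949 + 30281/2060 = 2434099889/150274940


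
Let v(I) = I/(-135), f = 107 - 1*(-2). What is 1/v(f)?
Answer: -135/109 ≈ -1.2385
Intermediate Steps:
f = 109 (f = 107 + 2 = 109)
v(I) = -I/135 (v(I) = I*(-1/135) = -I/135)
1/v(f) = 1/(-1/135*109) = 1/(-109/135) = -135/109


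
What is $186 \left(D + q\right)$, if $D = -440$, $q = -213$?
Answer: $-121458$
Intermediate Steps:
$186 \left(D + q\right) = 186 \left(-440 - 213\right) = 186 \left(-653\right) = -121458$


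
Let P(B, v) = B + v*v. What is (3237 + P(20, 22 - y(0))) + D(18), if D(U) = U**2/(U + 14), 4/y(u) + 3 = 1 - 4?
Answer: 272225/72 ≈ 3780.9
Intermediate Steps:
y(u) = -2/3 (y(u) = 4/(-3 + (1 - 4)) = 4/(-3 - 3) = 4/(-6) = 4*(-1/6) = -2/3)
D(U) = U**2/(14 + U)
P(B, v) = B + v**2
(3237 + P(20, 22 - y(0))) + D(18) = (3237 + (20 + (22 - 1*(-2/3))**2)) + 18**2/(14 + 18) = (3237 + (20 + (22 + 2/3)**2)) + 324/32 = (3237 + (20 + (68/3)**2)) + 324*(1/32) = (3237 + (20 + 4624/9)) + 81/8 = (3237 + 4804/9) + 81/8 = 33937/9 + 81/8 = 272225/72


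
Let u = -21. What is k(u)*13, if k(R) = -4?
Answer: -52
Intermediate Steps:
k(u)*13 = -4*13 = -52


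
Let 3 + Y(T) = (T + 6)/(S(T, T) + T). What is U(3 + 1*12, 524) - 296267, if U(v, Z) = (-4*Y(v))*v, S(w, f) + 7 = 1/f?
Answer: -35845427/121 ≈ -2.9624e+5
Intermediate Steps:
S(w, f) = -7 + 1/f
Y(T) = -3 + (6 + T)/(-7 + T + 1/T) (Y(T) = -3 + (T + 6)/((-7 + 1/T) + T) = -3 + (6 + T)/(-7 + T + 1/T))
U(v, Z) = -4*v*(-3 + 21*v - 2*v*(-3 + v))/(1 + v*(-7 + v)) (U(v, Z) = (-4*(-3 + 21*v - 2*v*(-3 + v))/(1 + v*(-7 + v)))*v = -4*v*(-3 + 21*v - 2*v*(-3 + v))/(1 + v*(-7 + v)))
U(3 + 1*12, 524) - 296267 = 4*(3 + 1*12)*(3 - 21*(3 + 1*12) + 2*(3 + 1*12)*(-3 + (3 + 1*12)))/(1 + (3 + 1*12)*(-7 + (3 + 1*12))) - 296267 = 4*(3 + 12)*(3 - 21*(3 + 12) + 2*(3 + 12)*(-3 + (3 + 12)))/(1 + (3 + 12)*(-7 + (3 + 12))) - 296267 = 4*15*(3 - 21*15 + 2*15*(-3 + 15))/(1 + 15*(-7 + 15)) - 296267 = 4*15*(3 - 315 + 2*15*12)/(1 + 15*8) - 296267 = 4*15*(3 - 315 + 360)/(1 + 120) - 296267 = 4*15*48/121 - 296267 = 4*15*(1/121)*48 - 296267 = 2880/121 - 296267 = -35845427/121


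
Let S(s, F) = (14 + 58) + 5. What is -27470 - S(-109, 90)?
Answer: -27547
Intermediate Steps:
S(s, F) = 77 (S(s, F) = 72 + 5 = 77)
-27470 - S(-109, 90) = -27470 - 1*77 = -27470 - 77 = -27547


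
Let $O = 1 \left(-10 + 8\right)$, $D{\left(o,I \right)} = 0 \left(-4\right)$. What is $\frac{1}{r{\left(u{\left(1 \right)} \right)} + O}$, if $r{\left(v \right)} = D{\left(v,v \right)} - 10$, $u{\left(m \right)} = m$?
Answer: $- \frac{1}{12} \approx -0.083333$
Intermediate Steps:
$D{\left(o,I \right)} = 0$
$r{\left(v \right)} = -10$ ($r{\left(v \right)} = 0 - 10 = -10$)
$O = -2$ ($O = 1 \left(-2\right) = -2$)
$\frac{1}{r{\left(u{\left(1 \right)} \right)} + O} = \frac{1}{-10 - 2} = \frac{1}{-12} = - \frac{1}{12}$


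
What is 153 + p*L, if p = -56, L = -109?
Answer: 6257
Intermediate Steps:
153 + p*L = 153 - 56*(-109) = 153 + 6104 = 6257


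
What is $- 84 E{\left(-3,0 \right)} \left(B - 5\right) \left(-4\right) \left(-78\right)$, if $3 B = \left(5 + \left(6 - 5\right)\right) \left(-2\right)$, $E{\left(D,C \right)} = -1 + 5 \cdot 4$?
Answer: $4481568$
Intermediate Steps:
$E{\left(D,C \right)} = 19$ ($E{\left(D,C \right)} = -1 + 20 = 19$)
$B = -4$ ($B = \frac{\left(5 + \left(6 - 5\right)\right) \left(-2\right)}{3} = \frac{\left(5 + 1\right) \left(-2\right)}{3} = \frac{6 \left(-2\right)}{3} = \frac{1}{3} \left(-12\right) = -4$)
$- 84 E{\left(-3,0 \right)} \left(B - 5\right) \left(-4\right) \left(-78\right) = - 84 \cdot 19 \left(-4 - 5\right) \left(-4\right) \left(-78\right) = - 84 \cdot 19 \left(-9\right) \left(-4\right) \left(-78\right) = - 84 \left(\left(-171\right) \left(-4\right)\right) \left(-78\right) = \left(-84\right) 684 \left(-78\right) = \left(-57456\right) \left(-78\right) = 4481568$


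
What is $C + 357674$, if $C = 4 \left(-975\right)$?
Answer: $353774$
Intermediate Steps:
$C = -3900$
$C + 357674 = -3900 + 357674 = 353774$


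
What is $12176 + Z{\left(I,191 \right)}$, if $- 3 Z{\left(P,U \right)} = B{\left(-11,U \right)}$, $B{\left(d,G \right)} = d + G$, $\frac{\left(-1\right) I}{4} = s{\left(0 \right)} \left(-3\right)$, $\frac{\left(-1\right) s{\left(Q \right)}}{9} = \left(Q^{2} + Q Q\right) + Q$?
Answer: $12116$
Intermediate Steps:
$s{\left(Q \right)} = - 18 Q^{2} - 9 Q$ ($s{\left(Q \right)} = - 9 \left(\left(Q^{2} + Q Q\right) + Q\right) = - 9 \left(\left(Q^{2} + Q^{2}\right) + Q\right) = - 9 \left(2 Q^{2} + Q\right) = - 9 \left(Q + 2 Q^{2}\right) = - 18 Q^{2} - 9 Q$)
$I = 0$ ($I = - 4 \left(-9\right) 0 \left(1 + 2 \cdot 0\right) \left(-3\right) = - 4 \left(-9\right) 0 \left(1 + 0\right) \left(-3\right) = - 4 \left(-9\right) 0 \cdot 1 \left(-3\right) = - 4 \cdot 0 \left(-3\right) = \left(-4\right) 0 = 0$)
$B{\left(d,G \right)} = G + d$
$Z{\left(P,U \right)} = \frac{11}{3} - \frac{U}{3}$ ($Z{\left(P,U \right)} = - \frac{U - 11}{3} = - \frac{-11 + U}{3} = \frac{11}{3} - \frac{U}{3}$)
$12176 + Z{\left(I,191 \right)} = 12176 + \left(\frac{11}{3} - \frac{191}{3}\right) = 12176 - 60 = 12116$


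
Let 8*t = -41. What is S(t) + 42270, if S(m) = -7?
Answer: 42263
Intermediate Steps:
t = -41/8 (t = (⅛)*(-41) = -41/8 ≈ -5.1250)
S(t) + 42270 = -7 + 42270 = 42263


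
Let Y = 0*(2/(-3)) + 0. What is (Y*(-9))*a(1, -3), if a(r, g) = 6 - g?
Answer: 0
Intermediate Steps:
Y = 0 (Y = 0*(2*(-1/3)) + 0 = 0*(-2/3) + 0 = 0 + 0 = 0)
(Y*(-9))*a(1, -3) = (0*(-9))*(6 - 1*(-3)) = 0*(6 + 3) = 0*9 = 0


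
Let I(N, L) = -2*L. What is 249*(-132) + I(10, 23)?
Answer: -32914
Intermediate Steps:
249*(-132) + I(10, 23) = 249*(-132) - 2*23 = -32868 - 46 = -32914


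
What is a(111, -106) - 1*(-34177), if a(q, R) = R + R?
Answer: 33965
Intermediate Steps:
a(q, R) = 2*R
a(111, -106) - 1*(-34177) = 2*(-106) - 1*(-34177) = -212 + 34177 = 33965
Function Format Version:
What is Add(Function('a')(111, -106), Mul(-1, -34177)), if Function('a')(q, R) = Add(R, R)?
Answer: 33965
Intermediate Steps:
Function('a')(q, R) = Mul(2, R)
Add(Function('a')(111, -106), Mul(-1, -34177)) = Add(Mul(2, -106), Mul(-1, -34177)) = Add(-212, 34177) = 33965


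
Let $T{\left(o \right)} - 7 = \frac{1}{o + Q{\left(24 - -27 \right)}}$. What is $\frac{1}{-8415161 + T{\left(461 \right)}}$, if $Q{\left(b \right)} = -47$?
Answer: $- \frac{414}{3483873755} \approx -1.1883 \cdot 10^{-7}$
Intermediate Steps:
$T{\left(o \right)} = 7 + \frac{1}{-47 + o}$ ($T{\left(o \right)} = 7 + \frac{1}{o - 47} = 7 + \frac{1}{-47 + o}$)
$\frac{1}{-8415161 + T{\left(461 \right)}} = \frac{1}{-8415161 + \frac{-328 + 7 \cdot 461}{-47 + 461}} = \frac{1}{-8415161 + \frac{-328 + 3227}{414}} = \frac{1}{-8415161 + \frac{1}{414} \cdot 2899} = \frac{1}{-8415161 + \frac{2899}{414}} = \frac{1}{- \frac{3483873755}{414}} = - \frac{414}{3483873755}$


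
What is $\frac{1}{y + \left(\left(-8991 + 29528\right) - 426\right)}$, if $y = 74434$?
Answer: $\frac{1}{94545} \approx 1.0577 \cdot 10^{-5}$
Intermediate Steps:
$\frac{1}{y + \left(\left(-8991 + 29528\right) - 426\right)} = \frac{1}{74434 + \left(\left(-8991 + 29528\right) - 426\right)} = \frac{1}{74434 + \left(20537 - 426\right)} = \frac{1}{74434 + 20111} = \frac{1}{94545}$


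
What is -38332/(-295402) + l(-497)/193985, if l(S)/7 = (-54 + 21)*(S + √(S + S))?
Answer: 1879547747/2604707135 - 21*I*√994/17635 ≈ 0.7216 - 0.037544*I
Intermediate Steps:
l(S) = -231*S - 231*√2*√S (l(S) = 7*((-54 + 21)*(S + √(S + S))) = 7*(-33*(S + √(2*S))) = 7*(-33*(S + √2*√S)) = 7*(-33*S - 33*√2*√S) = -231*S - 231*√2*√S)
-38332/(-295402) + l(-497)/193985 = -38332/(-295402) + (-231*(-497) - 231*√2*√(-497))/193985 = -38332*(-1/295402) + (114807 - 231*√2*I*√497)*(1/193985) = 19166/147701 + (114807 - 231*I*√994)*(1/193985) = 19166/147701 + (10437/17635 - 21*I*√994/17635) = 1879547747/2604707135 - 21*I*√994/17635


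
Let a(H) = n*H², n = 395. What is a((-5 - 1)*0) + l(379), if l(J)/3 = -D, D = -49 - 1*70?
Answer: 357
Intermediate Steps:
D = -119 (D = -49 - 70 = -119)
a(H) = 395*H²
l(J) = 357 (l(J) = 3*(-1*(-119)) = 3*119 = 357)
a((-5 - 1)*0) + l(379) = 395*((-5 - 1)*0)² + 357 = 395*(-6*0)² + 357 = 395*0² + 357 = 395*0 + 357 = 0 + 357 = 357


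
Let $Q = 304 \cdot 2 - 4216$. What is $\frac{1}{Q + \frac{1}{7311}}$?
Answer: $- \frac{7311}{26378087} \approx -0.00027716$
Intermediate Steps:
$Q = -3608$ ($Q = 608 - 4216 = -3608$)
$\frac{1}{Q + \frac{1}{7311}} = \frac{1}{-3608 + \frac{1}{7311}} = \frac{1}{- \frac{26378087}{7311}} = - \frac{7311}{26378087}$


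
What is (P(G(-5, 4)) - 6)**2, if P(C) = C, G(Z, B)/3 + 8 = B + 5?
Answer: 9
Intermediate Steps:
G(Z, B) = -9 + 3*B (G(Z, B) = -24 + 3*(B + 5) = -24 + 3*(5 + B) = -24 + (15 + 3*B) = -9 + 3*B)
(P(G(-5, 4)) - 6)**2 = ((-9 + 3*4) - 6)**2 = ((-9 + 12) - 6)**2 = (3 - 6)**2 = (-3)**2 = 9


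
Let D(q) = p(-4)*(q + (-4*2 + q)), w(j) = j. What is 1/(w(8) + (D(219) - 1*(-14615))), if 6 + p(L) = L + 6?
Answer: 1/12903 ≈ 7.7501e-5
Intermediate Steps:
p(L) = L (p(L) = -6 + (L + 6) = -6 + (6 + L) = L)
D(q) = 32 - 8*q (D(q) = -4*(q + (-4*2 + q)) = -4*(q + (-8 + q)) = -4*(-8 + 2*q) = 32 - 8*q)
1/(w(8) + (D(219) - 1*(-14615))) = 1/(8 + ((32 - 8*219) - 1*(-14615))) = 1/(8 + ((32 - 1752) + 14615)) = 1/(8 + (-1720 + 14615)) = 1/(8 + 12895) = 1/12903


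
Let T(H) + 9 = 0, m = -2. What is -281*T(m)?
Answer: 2529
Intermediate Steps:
T(H) = -9 (T(H) = -9 + 0 = -9)
-281*T(m) = -281*(-9) = 2529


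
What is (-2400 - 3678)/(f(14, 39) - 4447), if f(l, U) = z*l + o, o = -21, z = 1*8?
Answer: 1013/726 ≈ 1.3953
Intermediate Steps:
z = 8
f(l, U) = -21 + 8*l (f(l, U) = 8*l - 21 = -21 + 8*l)
(-2400 - 3678)/(f(14, 39) - 4447) = (-2400 - 3678)/((-21 + 8*14) - 4447) = -6078/((-21 + 112) - 4447) = -6078/(91 - 4447) = -6078/(-4356) = -6078*(-1/4356) = 1013/726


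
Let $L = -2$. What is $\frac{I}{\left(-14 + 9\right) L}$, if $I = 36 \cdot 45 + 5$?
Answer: $\frac{325}{2} \approx 162.5$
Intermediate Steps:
$I = 1625$ ($I = 1620 + 5 = 1625$)
$\frac{I}{\left(-14 + 9\right) L} = \frac{1625}{\left(-14 + 9\right) \left(-2\right)} = \frac{1625}{\left(-5\right) \left(-2\right)} = \frac{1625}{10} = 1625 \cdot \frac{1}{10} = \frac{325}{2}$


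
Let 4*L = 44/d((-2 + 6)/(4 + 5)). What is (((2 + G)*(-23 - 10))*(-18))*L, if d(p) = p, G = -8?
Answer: -88209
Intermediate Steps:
L = 99/4 (L = (44/(((-2 + 6)/(4 + 5))))/4 = (44/((4/9)))/4 = (44/((4*(⅑))))/4 = (44/(4/9))/4 = (44*(9/4))/4 = (¼)*99 = 99/4 ≈ 24.750)
(((2 + G)*(-23 - 10))*(-18))*L = (((2 - 8)*(-23 - 10))*(-18))*(99/4) = (-6*(-33)*(-18))*(99/4) = (198*(-18))*(99/4) = -3564*99/4 = -88209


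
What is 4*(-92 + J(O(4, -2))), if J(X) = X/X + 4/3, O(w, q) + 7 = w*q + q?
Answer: -1076/3 ≈ -358.67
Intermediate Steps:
O(w, q) = -7 + q + q*w (O(w, q) = -7 + (w*q + q) = -7 + (q*w + q) = -7 + (q + q*w) = -7 + q + q*w)
J(X) = 7/3 (J(X) = 1 + 4*(⅓) = 1 + 4/3 = 7/3)
4*(-92 + J(O(4, -2))) = 4*(-92 + 7/3) = 4*(-269/3) = -1076/3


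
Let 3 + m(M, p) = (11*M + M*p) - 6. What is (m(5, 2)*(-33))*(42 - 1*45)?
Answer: 5544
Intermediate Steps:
m(M, p) = -9 + 11*M + M*p (m(M, p) = -3 + ((11*M + M*p) - 6) = -3 + (-6 + 11*M + M*p) = -9 + 11*M + M*p)
(m(5, 2)*(-33))*(42 - 1*45) = ((-9 + 11*5 + 5*2)*(-33))*(42 - 1*45) = ((-9 + 55 + 10)*(-33))*(42 - 45) = (56*(-33))*(-3) = -1848*(-3) = 5544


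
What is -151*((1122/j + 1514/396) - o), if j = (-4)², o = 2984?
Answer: 348018911/792 ≈ 4.3942e+5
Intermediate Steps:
j = 16
-151*((1122/j + 1514/396) - o) = -151*((1122/16 + 1514/396) - 1*2984) = -151*((1122*(1/16) + 1514*(1/396)) - 2984) = -151*((561/8 + 757/198) - 2984) = -151*(58567/792 - 2984) = -151*(-2304761/792) = 348018911/792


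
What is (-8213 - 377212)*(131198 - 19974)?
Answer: -42868510200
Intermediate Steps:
(-8213 - 377212)*(131198 - 19974) = -385425*111224 = -42868510200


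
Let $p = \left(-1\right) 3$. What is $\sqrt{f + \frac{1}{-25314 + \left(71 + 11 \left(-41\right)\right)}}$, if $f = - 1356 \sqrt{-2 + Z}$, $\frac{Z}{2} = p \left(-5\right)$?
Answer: $\frac{\sqrt{-25694 - 1790412596832 \sqrt{7}}}{25694} \approx 84.707 i$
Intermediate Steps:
$p = -3$
$Z = 30$ ($Z = 2 \left(\left(-3\right) \left(-5\right)\right) = 2 \cdot 15 = 30$)
$f = - 2712 \sqrt{7}$ ($f = - 1356 \sqrt{-2 + 30} = - 1356 \sqrt{28} = - 1356 \cdot 2 \sqrt{7} = - 2712 \sqrt{7} \approx -7175.3$)
$\sqrt{f + \frac{1}{-25314 + \left(71 + 11 \left(-41\right)\right)}} = \sqrt{- 2712 \sqrt{7} + \frac{1}{-25314 + \left(71 + 11 \left(-41\right)\right)}} = \sqrt{- 2712 \sqrt{7} + \frac{1}{-25314 + \left(71 - 451\right)}} = \sqrt{- 2712 \sqrt{7} + \frac{1}{-25314 - 380}} = \sqrt{- 2712 \sqrt{7} + \frac{1}{-25694}} = \sqrt{- 2712 \sqrt{7} - \frac{1}{25694}} = \sqrt{- \frac{1}{25694} - 2712 \sqrt{7}}$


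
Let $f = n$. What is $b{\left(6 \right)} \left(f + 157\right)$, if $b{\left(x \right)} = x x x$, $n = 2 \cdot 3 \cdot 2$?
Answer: $36504$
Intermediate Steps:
$n = 12$ ($n = 6 \cdot 2 = 12$)
$f = 12$
$b{\left(x \right)} = x^{3}$ ($b{\left(x \right)} = x^{2} x = x^{3}$)
$b{\left(6 \right)} \left(f + 157\right) = 6^{3} \left(12 + 157\right) = 216 \cdot 169 = 36504$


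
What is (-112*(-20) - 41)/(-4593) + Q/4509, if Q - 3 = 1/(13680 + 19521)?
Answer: -109580031773/229195766079 ≈ -0.47811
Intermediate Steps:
Q = 99604/33201 (Q = 3 + 1/(13680 + 19521) = 3 + 1/33201 = 99604/33201 ≈ 3.0000)
(-112*(-20) - 41)/(-4593) + Q/4509 = (-112*(-20) - 41)/(-4593) + (99604/33201)/4509 = (2240 - 41)*(-1/4593) + (99604/33201)*(1/4509) = 2199*(-1/4593) + 99604/149703309 = -733/1531 + 99604/149703309 = -109580031773/229195766079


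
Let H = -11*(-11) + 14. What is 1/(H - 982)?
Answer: -1/847 ≈ -0.0011806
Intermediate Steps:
H = 135 (H = 121 + 14 = 135)
1/(H - 982) = 1/(135 - 982) = 1/(-847) = -1/847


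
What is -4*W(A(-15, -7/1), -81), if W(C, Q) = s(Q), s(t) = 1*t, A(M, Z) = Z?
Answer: 324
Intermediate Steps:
s(t) = t
W(C, Q) = Q
-4*W(A(-15, -7/1), -81) = -4*(-81) = 324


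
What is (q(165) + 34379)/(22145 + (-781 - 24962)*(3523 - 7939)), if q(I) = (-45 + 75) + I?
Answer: 34574/113703233 ≈ 0.00030407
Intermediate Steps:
q(I) = 30 + I
(q(165) + 34379)/(22145 + (-781 - 24962)*(3523 - 7939)) = ((30 + 165) + 34379)/(22145 + (-781 - 24962)*(3523 - 7939)) = (195 + 34379)/(22145 - 25743*(-4416)) = 34574/(22145 + 113681088) = 34574/113703233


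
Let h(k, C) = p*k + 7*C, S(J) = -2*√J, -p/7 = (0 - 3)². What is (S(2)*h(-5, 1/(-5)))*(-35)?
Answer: 21952*√2 ≈ 31045.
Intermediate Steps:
p = -63 (p = -7*(0 - 3)² = -7*(-3)² = -7*9 = -63)
h(k, C) = -63*k + 7*C
(S(2)*h(-5, 1/(-5)))*(-35) = ((-2*√2)*(-63*(-5) + 7/(-5)))*(-35) = ((-2*√2)*(315 + 7*(-⅕)))*(-35) = ((-2*√2)*(315 - 7/5))*(-35) = (-2*√2*(1568/5))*(-35) = -3136*√2/5*(-35) = 21952*√2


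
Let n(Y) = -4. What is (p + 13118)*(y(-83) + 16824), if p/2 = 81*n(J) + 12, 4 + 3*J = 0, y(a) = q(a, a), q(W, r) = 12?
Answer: 210348984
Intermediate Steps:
y(a) = 12
J = -4/3 (J = -4/3 + (⅓)*0 = -4/3 + 0 = -4/3 ≈ -1.3333)
p = -624 (p = 2*(81*(-4) + 12) = 2*(-324 + 12) = 2*(-312) = -624)
(p + 13118)*(y(-83) + 16824) = (-624 + 13118)*(12 + 16824) = 12494*16836 = 210348984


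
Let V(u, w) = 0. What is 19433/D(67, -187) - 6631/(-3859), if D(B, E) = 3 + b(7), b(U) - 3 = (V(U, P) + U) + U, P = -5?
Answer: 75124567/77180 ≈ 973.37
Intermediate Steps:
b(U) = 3 + 2*U (b(U) = 3 + ((0 + U) + U) = 3 + (U + U) = 3 + 2*U)
D(B, E) = 20 (D(B, E) = 3 + (3 + 2*7) = 3 + (3 + 14) = 3 + 17 = 20)
19433/D(67, -187) - 6631/(-3859) = 19433/20 - 6631/(-3859) = 19433*(1/20) - 6631*(-1/3859) = 19433/20 + 6631/3859 = 75124567/77180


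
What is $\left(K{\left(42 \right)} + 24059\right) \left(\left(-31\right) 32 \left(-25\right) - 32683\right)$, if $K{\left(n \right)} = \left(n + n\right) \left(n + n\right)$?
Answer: $-245279545$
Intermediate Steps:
$K{\left(n \right)} = 4 n^{2}$ ($K{\left(n \right)} = 2 n 2 n = 4 n^{2}$)
$\left(K{\left(42 \right)} + 24059\right) \left(\left(-31\right) 32 \left(-25\right) - 32683\right) = \left(4 \cdot 42^{2} + 24059\right) \left(\left(-31\right) 32 \left(-25\right) - 32683\right) = \left(4 \cdot 1764 + 24059\right) \left(\left(-992\right) \left(-25\right) - 32683\right) = \left(7056 + 24059\right) \left(24800 - 32683\right) = 31115 \left(-7883\right) = -245279545$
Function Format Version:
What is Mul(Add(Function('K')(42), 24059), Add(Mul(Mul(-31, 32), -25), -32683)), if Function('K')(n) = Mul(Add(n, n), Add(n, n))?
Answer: -245279545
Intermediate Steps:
Function('K')(n) = Mul(4, Pow(n, 2)) (Function('K')(n) = Mul(Mul(2, n), Mul(2, n)) = Mul(4, Pow(n, 2)))
Mul(Add(Function('K')(42), 24059), Add(Mul(Mul(-31, 32), -25), -32683)) = Mul(Add(Mul(4, Pow(42, 2)), 24059), Add(Mul(Mul(-31, 32), -25), -32683)) = Mul(Add(Mul(4, 1764), 24059), Add(Mul(-992, -25), -32683)) = Mul(Add(7056, 24059), Add(24800, -32683)) = Mul(31115, -7883) = -245279545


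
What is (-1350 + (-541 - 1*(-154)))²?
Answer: 3017169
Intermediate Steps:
(-1350 + (-541 - 1*(-154)))² = (-1350 + (-541 + 154))² = (-1350 - 387)² = (-1737)² = 3017169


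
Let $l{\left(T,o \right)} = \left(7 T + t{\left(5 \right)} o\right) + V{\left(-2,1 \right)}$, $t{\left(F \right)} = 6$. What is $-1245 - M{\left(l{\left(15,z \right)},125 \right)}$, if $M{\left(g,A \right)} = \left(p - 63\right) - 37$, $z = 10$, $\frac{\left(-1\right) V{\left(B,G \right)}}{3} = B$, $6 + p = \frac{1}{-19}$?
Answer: $- \frac{21640}{19} \approx -1138.9$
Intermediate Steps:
$p = - \frac{115}{19}$ ($p = -6 + \frac{1}{-19} = -6 - \frac{1}{19} = - \frac{115}{19} \approx -6.0526$)
$V{\left(B,G \right)} = - 3 B$
$l{\left(T,o \right)} = 6 + 6 o + 7 T$ ($l{\left(T,o \right)} = \left(7 T + 6 o\right) - -6 = \left(6 o + 7 T\right) + 6 = 6 + 6 o + 7 T$)
$M{\left(g,A \right)} = - \frac{2015}{19}$ ($M{\left(g,A \right)} = \left(- \frac{115}{19} - 63\right) - 37 = - \frac{1312}{19} - 37 = - \frac{2015}{19}$)
$-1245 - M{\left(l{\left(15,z \right)},125 \right)} = -1245 - - \frac{2015}{19} = -1245 + \frac{2015}{19} = - \frac{21640}{19}$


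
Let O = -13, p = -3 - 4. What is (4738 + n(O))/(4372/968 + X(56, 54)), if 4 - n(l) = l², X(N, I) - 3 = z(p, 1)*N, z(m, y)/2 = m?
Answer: -1106666/187909 ≈ -5.8894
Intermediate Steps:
p = -7
z(m, y) = 2*m
X(N, I) = 3 - 14*N (X(N, I) = 3 + (2*(-7))*N = 3 - 14*N)
n(l) = 4 - l²
(4738 + n(O))/(4372/968 + X(56, 54)) = (4738 + (4 - 1*(-13)²))/(4372/968 + (3 - 14*56)) = (4738 + (4 - 1*169))/(4372*(1/968) + (3 - 784)) = (4738 + (4 - 169))/(1093/242 - 781) = (4738 - 165)/(-187909/242) = 4573*(-242/187909) = -1106666/187909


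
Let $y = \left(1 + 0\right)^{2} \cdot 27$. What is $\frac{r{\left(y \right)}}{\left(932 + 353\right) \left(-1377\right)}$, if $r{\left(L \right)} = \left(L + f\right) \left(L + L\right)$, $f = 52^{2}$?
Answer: $- \frac{5462}{65535} \approx -0.083345$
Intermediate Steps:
$f = 2704$
$y = 27$ ($y = 1^{2} \cdot 27 = 1 \cdot 27 = 27$)
$r{\left(L \right)} = 2 L \left(2704 + L\right)$ ($r{\left(L \right)} = \left(L + 2704\right) \left(L + L\right) = \left(2704 + L\right) 2 L = 2 L \left(2704 + L\right)$)
$\frac{r{\left(y \right)}}{\left(932 + 353\right) \left(-1377\right)} = \frac{2 \cdot 27 \left(2704 + 27\right)}{\left(932 + 353\right) \left(-1377\right)} = \frac{2 \cdot 27 \cdot 2731}{1285 \left(-1377\right)} = \frac{147474}{-1769445} = 147474 \left(- \frac{1}{1769445}\right) = - \frac{5462}{65535}$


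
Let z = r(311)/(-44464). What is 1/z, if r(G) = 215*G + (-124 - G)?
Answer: -3176/4745 ≈ -0.66934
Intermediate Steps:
r(G) = -124 + 214*G
z = -4745/3176 (z = (-124 + 214*311)/(-44464) = (-124 + 66554)*(-1/44464) = 66430*(-1/44464) = -4745/3176 ≈ -1.4940)
1/z = 1/(-4745/3176) = -3176/4745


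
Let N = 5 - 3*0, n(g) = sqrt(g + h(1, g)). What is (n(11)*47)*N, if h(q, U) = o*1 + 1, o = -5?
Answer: 235*sqrt(7) ≈ 621.75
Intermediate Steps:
h(q, U) = -4 (h(q, U) = -5*1 + 1 = -5 + 1 = -4)
n(g) = sqrt(-4 + g) (n(g) = sqrt(g - 4) = sqrt(-4 + g))
N = 5 (N = 5 + 0 = 5)
(n(11)*47)*N = (sqrt(-4 + 11)*47)*5 = (sqrt(7)*47)*5 = (47*sqrt(7))*5 = 235*sqrt(7)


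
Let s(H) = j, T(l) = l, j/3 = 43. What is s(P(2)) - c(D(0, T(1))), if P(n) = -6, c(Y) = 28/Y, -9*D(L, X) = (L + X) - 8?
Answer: 93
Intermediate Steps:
j = 129 (j = 3*43 = 129)
D(L, X) = 8/9 - L/9 - X/9 (D(L, X) = -((L + X) - 8)/9 = -(-8 + L + X)/9 = 8/9 - L/9 - X/9)
s(H) = 129
s(P(2)) - c(D(0, T(1))) = 129 - 28/(8/9 - ⅑*0 - ⅑*1) = 129 - 28/(8/9 + 0 - ⅑) = 129 - 28/7/9 = 129 - 28*9/7 = 129 - 1*36 = 129 - 36 = 93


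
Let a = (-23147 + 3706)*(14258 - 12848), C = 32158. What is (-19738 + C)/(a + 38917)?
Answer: -12420/27372893 ≈ -0.00045373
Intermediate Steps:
a = -27411810 (a = -19441*1410 = -27411810)
(-19738 + C)/(a + 38917) = (-19738 + 32158)/(-27411810 + 38917) = 12420/(-27372893) = 12420*(-1/27372893) = -12420/27372893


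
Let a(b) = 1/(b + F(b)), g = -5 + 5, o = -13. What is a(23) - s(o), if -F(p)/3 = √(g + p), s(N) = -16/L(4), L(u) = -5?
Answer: -219/70 + 3*√23/322 ≈ -3.0839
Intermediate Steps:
g = 0
s(N) = 16/5 (s(N) = -16/(-5) = -16*(-⅕) = 16/5)
F(p) = -3*√p (F(p) = -3*√(0 + p) = -3*√p)
a(b) = 1/(b - 3*√b)
a(23) - s(o) = 1/(23 - 3*√23) - 1*16/5 = 1/(23 - 3*√23) - 16/5 = -16/5 + 1/(23 - 3*√23)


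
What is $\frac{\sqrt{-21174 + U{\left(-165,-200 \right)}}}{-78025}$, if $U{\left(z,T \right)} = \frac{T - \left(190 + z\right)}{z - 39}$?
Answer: $- \frac{3 i \sqrt{2719541}}{2652850} \approx - 0.0018649 i$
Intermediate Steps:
$U{\left(z,T \right)} = \frac{-190 + T - z}{-39 + z}$
$\frac{\sqrt{-21174 + U{\left(-165,-200 \right)}}}{-78025} = \frac{\sqrt{-21174 + \frac{-190 - 200 - -165}{-39 - 165}}}{-78025} = \sqrt{-21174 + \frac{-190 - 200 + 165}{-204}} \left(- \frac{1}{78025}\right) = \sqrt{-21174 - - \frac{75}{68}} \left(- \frac{1}{78025}\right) = \sqrt{-21174 + \frac{75}{68}} \left(- \frac{1}{78025}\right) = \sqrt{- \frac{1439757}{68}} \left(- \frac{1}{78025}\right) = \frac{3 i \sqrt{2719541}}{34} \left(- \frac{1}{78025}\right) = - \frac{3 i \sqrt{2719541}}{2652850}$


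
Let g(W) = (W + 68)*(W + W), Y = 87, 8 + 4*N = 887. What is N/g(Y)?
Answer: 293/35960 ≈ 0.0081479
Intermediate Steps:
N = 879/4 (N = -2 + (1/4)*887 = -2 + 887/4 = 879/4 ≈ 219.75)
g(W) = 2*W*(68 + W) (g(W) = (68 + W)*(2*W) = 2*W*(68 + W))
N/g(Y) = 879/(4*((2*87*(68 + 87)))) = 879/(4*((2*87*155))) = (879/4)/26970 = (879/4)*(1/26970) = 293/35960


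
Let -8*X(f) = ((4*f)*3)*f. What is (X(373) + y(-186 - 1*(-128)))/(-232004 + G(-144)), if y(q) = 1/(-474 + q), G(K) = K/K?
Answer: 111024943/123425596 ≈ 0.89953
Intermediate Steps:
G(K) = 1
X(f) = -3*f²/2 (X(f) = -(4*f)*3*f/8 = -12*f*f/8 = -3*f²/2)
(X(373) + y(-186 - 1*(-128)))/(-232004 + G(-144)) = (-3/2*373² + 1/(-474 + (-186 - 1*(-128))))/(-232004 + 1) = (-3/2*139129 + 1/(-474 + (-186 + 128)))/(-232003) = (-417387/2 + 1/(-474 - 58))*(-1/232003) = (-417387/2 + 1/(-532))*(-1/232003) = (-417387/2 - 1/532)*(-1/232003) = -111024943/532*(-1/232003) = 111024943/123425596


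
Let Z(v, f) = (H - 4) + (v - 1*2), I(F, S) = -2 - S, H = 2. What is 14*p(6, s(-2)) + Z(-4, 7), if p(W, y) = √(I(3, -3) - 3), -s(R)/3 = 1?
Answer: -8 + 14*I*√2 ≈ -8.0 + 19.799*I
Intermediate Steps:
s(R) = -3 (s(R) = -3*1 = -3)
Z(v, f) = -4 + v (Z(v, f) = (2 - 4) + (v - 1*2) = -2 + (v - 2) = -2 + (-2 + v) = -4 + v)
p(W, y) = I*√2 (p(W, y) = √((-2 - 1*(-3)) - 3) = √((-2 + 3) - 3) = √(1 - 3) = √(-2) = I*√2)
14*p(6, s(-2)) + Z(-4, 7) = 14*(I*√2) + (-4 - 4) = 14*I*√2 - 8 = -8 + 14*I*√2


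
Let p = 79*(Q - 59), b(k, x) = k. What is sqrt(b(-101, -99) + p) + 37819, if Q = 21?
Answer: 37819 + I*sqrt(3103) ≈ 37819.0 + 55.705*I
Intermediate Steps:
p = -3002 (p = 79*(21 - 59) = 79*(-38) = -3002)
sqrt(b(-101, -99) + p) + 37819 = sqrt(-101 - 3002) + 37819 = sqrt(-3103) + 37819 = I*sqrt(3103) + 37819 = 37819 + I*sqrt(3103)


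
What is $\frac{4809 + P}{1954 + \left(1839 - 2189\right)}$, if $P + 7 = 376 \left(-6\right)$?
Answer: $\frac{1273}{802} \approx 1.5873$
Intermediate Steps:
$P = -2263$ ($P = -7 + 376 \left(-6\right) = -7 - 2256 = -2263$)
$\frac{4809 + P}{1954 + \left(1839 - 2189\right)} = \frac{4809 - 2263}{1954 + \left(1839 - 2189\right)} = \frac{2546}{1954 - 350} = \frac{2546}{1604} = 2546 \cdot \frac{1}{1604} = \frac{1273}{802}$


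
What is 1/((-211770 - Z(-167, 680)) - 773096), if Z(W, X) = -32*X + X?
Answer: -1/963786 ≈ -1.0376e-6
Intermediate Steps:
Z(W, X) = -31*X
1/((-211770 - Z(-167, 680)) - 773096) = 1/((-211770 - (-31)*680) - 773096) = 1/((-211770 - 1*(-21080)) - 773096) = 1/((-211770 + 21080) - 773096) = 1/(-190690 - 773096) = 1/(-963786) = -1/963786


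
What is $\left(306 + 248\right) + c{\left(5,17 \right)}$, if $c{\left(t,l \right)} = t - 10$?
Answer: $549$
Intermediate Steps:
$c{\left(t,l \right)} = -10 + t$ ($c{\left(t,l \right)} = t - 10 = -10 + t$)
$\left(306 + 248\right) + c{\left(5,17 \right)} = \left(306 + 248\right) + \left(-10 + 5\right) = 554 - 5 = 549$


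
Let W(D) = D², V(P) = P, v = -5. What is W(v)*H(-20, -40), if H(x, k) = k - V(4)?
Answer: -1100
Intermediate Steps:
H(x, k) = -4 + k (H(x, k) = k - 1*4 = k - 4 = -4 + k)
W(v)*H(-20, -40) = (-5)²*(-4 - 40) = 25*(-44) = -1100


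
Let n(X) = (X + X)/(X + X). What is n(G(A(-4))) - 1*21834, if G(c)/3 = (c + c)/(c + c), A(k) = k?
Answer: -21833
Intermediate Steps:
G(c) = 3 (G(c) = 3*((c + c)/(c + c)) = 3*((2*c)/((2*c))) = 3*((2*c)*(1/(2*c))) = 3*1 = 3)
n(X) = 1 (n(X) = (2*X)/((2*X)) = (2*X)*(1/(2*X)) = 1)
n(G(A(-4))) - 1*21834 = 1 - 1*21834 = 1 - 21834 = -21833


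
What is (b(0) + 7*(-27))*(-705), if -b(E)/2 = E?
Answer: 133245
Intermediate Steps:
b(E) = -2*E
(b(0) + 7*(-27))*(-705) = (-2*0 + 7*(-27))*(-705) = (0 - 189)*(-705) = -189*(-705) = 133245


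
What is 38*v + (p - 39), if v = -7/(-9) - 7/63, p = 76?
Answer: 187/3 ≈ 62.333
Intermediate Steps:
v = ⅔ (v = -7*(-⅑) - 7*1/63 = 7/9 - ⅑ = ⅔ ≈ 0.66667)
38*v + (p - 39) = 38*(⅔) + (76 - 39) = 76/3 + 37 = 187/3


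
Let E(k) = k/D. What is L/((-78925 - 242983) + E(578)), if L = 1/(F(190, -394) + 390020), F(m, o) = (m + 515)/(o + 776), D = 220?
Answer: -764/95920297458489 ≈ -7.9649e-12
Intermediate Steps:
F(m, o) = (515 + m)/(776 + o)
E(k) = k/220
L = 382/148988345 (L = 1/((515 + 190)/(776 - 394) + 390020) = 1/(705/382 + 390020) = 1/(148988345/382) = 382/148988345 ≈ 2.5640e-6)
L/((-78925 - 242983) + E(578)) = 382/(148988345*((-78925 - 242983) + (1/220)*578)) = 382/(148988345*(-321908 + 289/110)) = 382/(148988345*(-35409591/110)) = (382/148988345)*(-110/35409591) = -764/95920297458489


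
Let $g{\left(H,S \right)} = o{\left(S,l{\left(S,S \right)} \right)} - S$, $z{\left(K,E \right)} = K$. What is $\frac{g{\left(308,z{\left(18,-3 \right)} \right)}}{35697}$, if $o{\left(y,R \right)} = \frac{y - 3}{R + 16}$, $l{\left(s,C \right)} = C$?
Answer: $- \frac{199}{404566} \approx -0.00049189$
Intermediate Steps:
$o{\left(y,R \right)} = \frac{-3 + y}{16 + R}$
$g{\left(H,S \right)} = - S + \frac{-3 + S}{16 + S}$ ($g{\left(H,S \right)} = \frac{-3 + S}{16 + S} - S = - S + \frac{-3 + S}{16 + S}$)
$\frac{g{\left(308,z{\left(18,-3 \right)} \right)}}{35697} = \frac{\frac{1}{16 + 18} \left(-3 + 18 - 18 \left(16 + 18\right)\right)}{35697} = \frac{-3 + 18 - 18 \cdot 34}{34} \cdot \frac{1}{35697} = \frac{-3 + 18 - 612}{34} \cdot \frac{1}{35697} = \frac{1}{34} \left(-597\right) \frac{1}{35697} = \left(- \frac{597}{34}\right) \frac{1}{35697} = - \frac{199}{404566}$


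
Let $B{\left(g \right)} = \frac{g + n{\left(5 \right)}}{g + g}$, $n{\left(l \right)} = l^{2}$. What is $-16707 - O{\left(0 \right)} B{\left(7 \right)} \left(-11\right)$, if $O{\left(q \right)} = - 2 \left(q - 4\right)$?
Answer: $- \frac{115541}{7} \approx -16506.0$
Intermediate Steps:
$O{\left(q \right)} = 8 - 2 q$ ($O{\left(q \right)} = - 2 \left(-4 + q\right) = 8 - 2 q$)
$B{\left(g \right)} = \frac{25 + g}{2 g}$ ($B{\left(g \right)} = \frac{g + 5^{2}}{g + g} = \frac{g + 25}{2 g} = \left(25 + g\right) \frac{1}{2 g} = \frac{25 + g}{2 g}$)
$-16707 - O{\left(0 \right)} B{\left(7 \right)} \left(-11\right) = -16707 - \left(8 - 0\right) \frac{25 + 7}{2 \cdot 7} \left(-11\right) = -16707 - \left(8 + 0\right) \frac{1}{2} \cdot \frac{1}{7} \cdot 32 \left(-11\right) = -16707 - 8 \cdot \frac{16}{7} \left(-11\right) = -16707 - \frac{128}{7} \left(-11\right) = -16707 - - \frac{1408}{7} = -16707 + \frac{1408}{7} = - \frac{115541}{7}$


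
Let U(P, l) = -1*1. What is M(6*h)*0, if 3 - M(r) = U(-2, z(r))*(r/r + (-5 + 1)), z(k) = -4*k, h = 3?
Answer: 0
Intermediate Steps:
U(P, l) = -1
M(r) = 0 (M(r) = 3 - (-1)*(r/r + (-5 + 1)) = 3 - (-1)*(1 - 4) = 3 - (-1)*(-3) = 3 - 1*3 = 3 - 3 = 0)
M(6*h)*0 = 0*0 = 0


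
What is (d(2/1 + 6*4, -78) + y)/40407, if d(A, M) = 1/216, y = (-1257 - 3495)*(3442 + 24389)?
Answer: -28566628991/8727912 ≈ -3273.0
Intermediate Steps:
y = -132252912 (y = -4752*27831 = -132252912)
d(A, M) = 1/216
(d(2/1 + 6*4, -78) + y)/40407 = (1/216 - 132252912)/40407 = -28566628991/216*1/40407 = -28566628991/8727912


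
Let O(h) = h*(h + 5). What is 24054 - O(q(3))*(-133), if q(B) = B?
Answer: 27246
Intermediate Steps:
O(h) = h*(5 + h)
24054 - O(q(3))*(-133) = 24054 - 3*(5 + 3)*(-133) = 24054 - 3*8*(-133) = 24054 - 24*(-133) = 24054 - 1*(-3192) = 24054 + 3192 = 27246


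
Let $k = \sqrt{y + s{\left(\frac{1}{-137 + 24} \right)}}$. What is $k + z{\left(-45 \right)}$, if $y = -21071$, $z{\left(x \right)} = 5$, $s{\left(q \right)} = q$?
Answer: $5 + \frac{4 i \sqrt{16815982}}{113} \approx 5.0 + 145.16 i$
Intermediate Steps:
$k = \frac{4 i \sqrt{16815982}}{113}$ ($k = \sqrt{-21071 + \frac{1}{-137 + 24}} = \sqrt{-21071 + \frac{1}{-113}} = \sqrt{-21071 - \frac{1}{113}} = \sqrt{- \frac{2381024}{113}} = \frac{4 i \sqrt{16815982}}{113} \approx 145.16 i$)
$k + z{\left(-45 \right)} = \frac{4 i \sqrt{16815982}}{113} + 5 = 5 + \frac{4 i \sqrt{16815982}}{113}$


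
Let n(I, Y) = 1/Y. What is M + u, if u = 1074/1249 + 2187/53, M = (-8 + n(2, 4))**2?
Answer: 108231077/1059152 ≈ 102.19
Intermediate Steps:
M = 961/16 (M = (-8 + 1/4)**2 = (-31/4)**2 = 961/16 ≈ 60.063)
u = 2788485/66197 (u = 1074*(1/1249) + 2187*(1/53) = 1074/1249 + 2187/53 = 2788485/66197 ≈ 42.124)
M + u = 961/16 + 2788485/66197 = 108231077/1059152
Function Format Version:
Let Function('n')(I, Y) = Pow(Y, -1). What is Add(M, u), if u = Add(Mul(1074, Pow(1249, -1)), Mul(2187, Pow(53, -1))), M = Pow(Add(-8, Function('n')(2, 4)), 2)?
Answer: Rational(108231077, 1059152) ≈ 102.19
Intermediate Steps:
M = Rational(961, 16) (M = Pow(Add(-8, Pow(4, -1)), 2) = Pow(Add(-8, Rational(1, 4)), 2) = Pow(Rational(-31, 4), 2) = Rational(961, 16) ≈ 60.063)
u = Rational(2788485, 66197) (u = Add(Mul(1074, Rational(1, 1249)), Mul(2187, Rational(1, 53))) = Add(Rational(1074, 1249), Rational(2187, 53)) = Rational(2788485, 66197) ≈ 42.124)
Add(M, u) = Add(Rational(961, 16), Rational(2788485, 66197)) = Rational(108231077, 1059152)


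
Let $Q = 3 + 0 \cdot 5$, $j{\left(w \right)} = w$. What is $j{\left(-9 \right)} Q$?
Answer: $-27$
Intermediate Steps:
$Q = 3$ ($Q = 3 + 0 = 3$)
$j{\left(-9 \right)} Q = \left(-9\right) 3 = -27$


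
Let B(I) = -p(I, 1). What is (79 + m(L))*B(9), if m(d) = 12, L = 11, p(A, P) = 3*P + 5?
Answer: -728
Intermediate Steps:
p(A, P) = 5 + 3*P
B(I) = -8 (B(I) = -(5 + 3*1) = -(5 + 3) = -1*8 = -8)
(79 + m(L))*B(9) = (79 + 12)*(-8) = 91*(-8) = -728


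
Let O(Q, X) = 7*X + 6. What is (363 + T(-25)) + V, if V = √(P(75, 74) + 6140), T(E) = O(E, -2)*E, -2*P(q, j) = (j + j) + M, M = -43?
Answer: 563 + 5*√974/2 ≈ 641.02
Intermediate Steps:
P(q, j) = 43/2 - j (P(q, j) = -((j + j) - 43)/2 = -(2*j - 43)/2 = -(-43 + 2*j)/2 = 43/2 - j)
O(Q, X) = 6 + 7*X
T(E) = -8*E (T(E) = (6 + 7*(-2))*E = (6 - 14)*E = -8*E)
V = 5*√974/2 (V = √((43/2 - 1*74) + 6140) = √((43/2 - 74) + 6140) = √(-105/2 + 6140) = √(12175/2) = 5*√974/2 ≈ 78.022)
(363 + T(-25)) + V = (363 - 8*(-25)) + 5*√974/2 = (363 + 200) + 5*√974/2 = 563 + 5*√974/2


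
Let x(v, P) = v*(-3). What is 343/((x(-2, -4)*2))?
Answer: 343/12 ≈ 28.583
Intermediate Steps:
x(v, P) = -3*v
343/((x(-2, -4)*2)) = 343/((-3*(-2)*2)) = 343/((6*2)) = 343/12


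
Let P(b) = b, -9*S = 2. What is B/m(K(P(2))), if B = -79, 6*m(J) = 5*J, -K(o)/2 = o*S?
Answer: -2133/20 ≈ -106.65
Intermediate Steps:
S = -2/9 (S = -1/9*2 = -2/9 ≈ -0.22222)
K(o) = 4*o/9 (K(o) = -2*o*(-2)/9 = -(-4)*o/9 = 4*o/9)
m(J) = 5*J/6 (m(J) = (5*J)/6 = 5*J/6)
B/m(K(P(2))) = -79/(5*((4/9)*2)/6) = -79/((5/6)*(8/9)) = -79/20/27 = -79*27/20 = -2133/20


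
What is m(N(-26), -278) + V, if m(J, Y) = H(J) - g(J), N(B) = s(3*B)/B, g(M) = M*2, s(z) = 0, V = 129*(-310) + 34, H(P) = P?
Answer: -39956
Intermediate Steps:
V = -39956 (V = -39990 + 34 = -39956)
g(M) = 2*M
N(B) = 0 (N(B) = 0/B = 0)
m(J, Y) = -J (m(J, Y) = J - 2*J = -J)
m(N(-26), -278) + V = -1*0 - 39956 = 0 - 39956 = -39956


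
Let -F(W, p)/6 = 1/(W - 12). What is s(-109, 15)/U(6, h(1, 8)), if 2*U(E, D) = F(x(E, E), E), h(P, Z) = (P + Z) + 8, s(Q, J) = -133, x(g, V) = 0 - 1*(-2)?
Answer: -1330/3 ≈ -443.33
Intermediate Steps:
x(g, V) = 2 (x(g, V) = 0 + 2 = 2)
F(W, p) = -6/(-12 + W) (F(W, p) = -6/(W - 12) = -6/(-12 + W))
h(P, Z) = 8 + P + Z
U(E, D) = 3/10 (U(E, D) = (-6/(-12 + 2))/2 = (-6/(-10))/2 = (-6*(-1/10))/2 = (1/2)*(3/5) = 3/10)
s(-109, 15)/U(6, h(1, 8)) = -133/3/10 = -133*10/3 = -1330/3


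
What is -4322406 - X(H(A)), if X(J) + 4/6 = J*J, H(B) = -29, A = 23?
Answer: -12969739/3 ≈ -4.3232e+6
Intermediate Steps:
X(J) = -⅔ + J² (X(J) = -⅔ + J*J = -⅔ + J²)
-4322406 - X(H(A)) = -4322406 - (-⅔ + (-29)²) = -4322406 - (-⅔ + 841) = -4322406 - 1*2521/3 = -4322406 - 2521/3 = -12969739/3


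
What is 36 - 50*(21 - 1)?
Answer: -964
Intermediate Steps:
36 - 50*(21 - 1) = 36 - 50*20 = 36 - 1000 = -964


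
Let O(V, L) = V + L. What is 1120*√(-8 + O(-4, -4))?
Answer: 4480*I ≈ 4480.0*I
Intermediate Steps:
O(V, L) = L + V
1120*√(-8 + O(-4, -4)) = 1120*√(-8 + (-4 - 4)) = 1120*√(-8 - 8) = 1120*√(-16) = 1120*(4*I) = 4480*I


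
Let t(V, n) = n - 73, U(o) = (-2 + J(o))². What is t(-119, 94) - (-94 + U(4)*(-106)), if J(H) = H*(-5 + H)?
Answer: 3931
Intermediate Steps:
U(o) = (-2 + o*(-5 + o))²
t(V, n) = -73 + n
t(-119, 94) - (-94 + U(4)*(-106)) = (-73 + 94) - (-94 + (-2 + 4*(-5 + 4))²*(-106)) = 21 - (-94 + (-2 + 4*(-1))²*(-106)) = 21 - (-94 + (-2 - 4)²*(-106)) = 21 - (-94 + (-6)²*(-106)) = 21 - (-94 + 36*(-106)) = 21 - (-94 - 3816) = 21 - 1*(-3910) = 21 + 3910 = 3931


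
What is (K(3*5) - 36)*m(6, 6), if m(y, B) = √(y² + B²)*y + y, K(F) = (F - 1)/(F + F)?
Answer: -1066/5 - 6396*√2/5 ≈ -2022.3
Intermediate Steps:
K(F) = (-1 + F)/(2*F) (K(F) = (-1 + F)/((2*F)) = (-1 + F)*(1/(2*F)) = (-1 + F)/(2*F))
m(y, B) = y + y*√(B² + y²) (m(y, B) = √(B² + y²)*y + y = y*√(B² + y²) + y = y + y*√(B² + y²))
(K(3*5) - 36)*m(6, 6) = ((-1 + 3*5)/(2*((3*5))) - 36)*(6*(1 + √(6² + 6²))) = ((½)*(-1 + 15)/15 - 36)*(6*(1 + √(36 + 36))) = ((½)*(1/15)*14 - 36)*(6*(1 + √72)) = (7/15 - 36)*(6*(1 + 6*√2)) = -533*(6 + 36*√2)/15 = -1066/5 - 6396*√2/5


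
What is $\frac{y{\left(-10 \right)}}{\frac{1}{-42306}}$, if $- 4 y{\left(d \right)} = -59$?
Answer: $- \frac{1248027}{2} \approx -6.2401 \cdot 10^{5}$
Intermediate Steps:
$y{\left(d \right)} = \frac{59}{4}$ ($y{\left(d \right)} = \left(- \frac{1}{4}\right) \left(-59\right) = \frac{59}{4}$)
$\frac{y{\left(-10 \right)}}{\frac{1}{-42306}} = \frac{59}{4 \frac{1}{-42306}} = \frac{59}{4 \left(- \frac{1}{42306}\right)} = \frac{59}{4} \left(-42306\right) = - \frac{1248027}{2}$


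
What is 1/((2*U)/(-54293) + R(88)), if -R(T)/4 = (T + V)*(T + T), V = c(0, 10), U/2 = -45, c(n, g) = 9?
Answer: -54293/3707560204 ≈ -1.4644e-5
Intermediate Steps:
U = -90 (U = 2*(-45) = -90)
V = 9
R(T) = -8*T*(9 + T) (R(T) = -4*(T + 9)*(T + T) = -4*(9 + T)*2*T = -8*T*(9 + T))
1/((2*U)/(-54293) + R(88)) = 1/((2*(-90))/(-54293) - 8*88*(9 + 88)) = 1/(-180*(-1/54293) - 8*88*97) = 1/(180/54293 - 68288) = 1/(-3707560204/54293) = -54293/3707560204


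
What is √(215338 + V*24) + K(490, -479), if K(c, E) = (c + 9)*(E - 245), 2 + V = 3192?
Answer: -361276 + √291898 ≈ -3.6074e+5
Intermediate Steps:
V = 3190 (V = -2 + 3192 = 3190)
K(c, E) = (-245 + E)*(9 + c) (K(c, E) = (9 + c)*(-245 + E) = (-245 + E)*(9 + c))
√(215338 + V*24) + K(490, -479) = √(215338 + 3190*24) + (-2205 - 245*490 + 9*(-479) - 479*490) = √(215338 + 76560) + (-2205 - 120050 - 4311 - 234710) = √291898 - 361276 = -361276 + √291898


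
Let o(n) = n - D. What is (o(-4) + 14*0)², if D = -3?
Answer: 1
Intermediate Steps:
o(n) = 3 + n (o(n) = n - 1*(-3) = n + 3 = 3 + n)
(o(-4) + 14*0)² = ((3 - 4) + 14*0)² = (-1 + 0)² = (-1)² = 1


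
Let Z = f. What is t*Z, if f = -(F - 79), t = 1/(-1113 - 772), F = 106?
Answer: 27/1885 ≈ 0.014324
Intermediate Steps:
t = -1/1885 (t = 1/(-1885) = -1/1885 ≈ -0.00053050)
f = -27 (f = -(106 - 79) = -1*27 = -27)
Z = -27
t*Z = -1/1885*(-27) = 27/1885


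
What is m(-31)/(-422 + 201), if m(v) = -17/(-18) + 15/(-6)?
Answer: 14/1989 ≈ 0.0070387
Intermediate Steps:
m(v) = -14/9 (m(v) = -17*(-1/18) + 15*(-⅙) = 17/18 - 5/2 = -14/9)
m(-31)/(-422 + 201) = -14/9/(-422 + 201) = -14/9/(-221) = -1/221*(-14/9) = 14/1989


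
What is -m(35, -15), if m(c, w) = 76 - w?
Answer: -91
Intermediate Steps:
-m(35, -15) = -(76 - 1*(-15)) = -(76 + 15) = -1*91 = -91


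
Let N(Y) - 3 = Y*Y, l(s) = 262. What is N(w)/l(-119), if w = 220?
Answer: 48403/262 ≈ 184.74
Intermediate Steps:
N(Y) = 3 + Y**2 (N(Y) = 3 + Y*Y = 3 + Y**2)
N(w)/l(-119) = (3 + 220**2)/262 = (3 + 48400)*(1/262) = 48403*(1/262) = 48403/262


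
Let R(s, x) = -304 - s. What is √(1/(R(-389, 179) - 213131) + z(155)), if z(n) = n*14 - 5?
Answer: √98266314708094/213046 ≈ 46.530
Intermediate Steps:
z(n) = -5 + 14*n (z(n) = 14*n - 5 = -5 + 14*n)
√(1/(R(-389, 179) - 213131) + z(155)) = √(1/((-304 - 1*(-389)) - 213131) + (-5 + 14*155)) = √(1/((-304 + 389) - 213131) + (-5 + 2170)) = √(1/(85 - 213131) + 2165) = √(1/(-213046) + 2165) = √(-1/213046 + 2165) = √(461244589/213046) = √98266314708094/213046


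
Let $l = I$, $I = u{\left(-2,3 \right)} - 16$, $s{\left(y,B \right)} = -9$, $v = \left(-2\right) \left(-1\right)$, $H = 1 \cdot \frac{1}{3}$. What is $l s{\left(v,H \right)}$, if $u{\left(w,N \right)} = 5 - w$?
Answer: $81$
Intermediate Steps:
$H = \frac{1}{3}$ ($H = 1 \cdot \frac{1}{3} = \frac{1}{3} \approx 0.33333$)
$v = 2$
$I = -9$ ($I = \left(5 - -2\right) - 16 = \left(5 + 2\right) - 16 = 7 - 16 = -9$)
$l = -9$
$l s{\left(v,H \right)} = \left(-9\right) \left(-9\right) = 81$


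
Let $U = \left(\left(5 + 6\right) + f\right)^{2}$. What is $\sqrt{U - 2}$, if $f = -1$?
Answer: $7 \sqrt{2} \approx 9.8995$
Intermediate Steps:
$U = 100$ ($U = \left(\left(5 + 6\right) - 1\right)^{2} = \left(11 - 1\right)^{2} = 10^{2} = 100$)
$\sqrt{U - 2} = \sqrt{100 - 2} = \sqrt{98} = 7 \sqrt{2}$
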